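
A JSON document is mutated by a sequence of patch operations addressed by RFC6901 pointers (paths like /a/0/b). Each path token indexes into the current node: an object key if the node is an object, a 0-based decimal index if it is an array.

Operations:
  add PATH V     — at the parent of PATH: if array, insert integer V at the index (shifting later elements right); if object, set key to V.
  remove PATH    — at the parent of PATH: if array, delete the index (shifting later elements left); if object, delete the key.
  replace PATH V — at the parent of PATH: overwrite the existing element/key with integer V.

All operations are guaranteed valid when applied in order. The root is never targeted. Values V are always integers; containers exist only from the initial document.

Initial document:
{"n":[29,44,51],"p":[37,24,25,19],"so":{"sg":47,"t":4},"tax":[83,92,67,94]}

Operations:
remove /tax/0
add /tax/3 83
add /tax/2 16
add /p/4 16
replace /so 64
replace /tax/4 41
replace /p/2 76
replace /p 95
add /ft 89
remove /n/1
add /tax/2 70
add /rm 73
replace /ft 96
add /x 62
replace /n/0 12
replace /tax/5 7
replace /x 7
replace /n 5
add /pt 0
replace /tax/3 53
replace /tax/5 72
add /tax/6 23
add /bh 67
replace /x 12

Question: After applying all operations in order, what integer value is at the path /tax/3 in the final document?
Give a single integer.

Answer: 53

Derivation:
After op 1 (remove /tax/0): {"n":[29,44,51],"p":[37,24,25,19],"so":{"sg":47,"t":4},"tax":[92,67,94]}
After op 2 (add /tax/3 83): {"n":[29,44,51],"p":[37,24,25,19],"so":{"sg":47,"t":4},"tax":[92,67,94,83]}
After op 3 (add /tax/2 16): {"n":[29,44,51],"p":[37,24,25,19],"so":{"sg":47,"t":4},"tax":[92,67,16,94,83]}
After op 4 (add /p/4 16): {"n":[29,44,51],"p":[37,24,25,19,16],"so":{"sg":47,"t":4},"tax":[92,67,16,94,83]}
After op 5 (replace /so 64): {"n":[29,44,51],"p":[37,24,25,19,16],"so":64,"tax":[92,67,16,94,83]}
After op 6 (replace /tax/4 41): {"n":[29,44,51],"p":[37,24,25,19,16],"so":64,"tax":[92,67,16,94,41]}
After op 7 (replace /p/2 76): {"n":[29,44,51],"p":[37,24,76,19,16],"so":64,"tax":[92,67,16,94,41]}
After op 8 (replace /p 95): {"n":[29,44,51],"p":95,"so":64,"tax":[92,67,16,94,41]}
After op 9 (add /ft 89): {"ft":89,"n":[29,44,51],"p":95,"so":64,"tax":[92,67,16,94,41]}
After op 10 (remove /n/1): {"ft":89,"n":[29,51],"p":95,"so":64,"tax":[92,67,16,94,41]}
After op 11 (add /tax/2 70): {"ft":89,"n":[29,51],"p":95,"so":64,"tax":[92,67,70,16,94,41]}
After op 12 (add /rm 73): {"ft":89,"n":[29,51],"p":95,"rm":73,"so":64,"tax":[92,67,70,16,94,41]}
After op 13 (replace /ft 96): {"ft":96,"n":[29,51],"p":95,"rm":73,"so":64,"tax":[92,67,70,16,94,41]}
After op 14 (add /x 62): {"ft":96,"n":[29,51],"p":95,"rm":73,"so":64,"tax":[92,67,70,16,94,41],"x":62}
After op 15 (replace /n/0 12): {"ft":96,"n":[12,51],"p":95,"rm":73,"so":64,"tax":[92,67,70,16,94,41],"x":62}
After op 16 (replace /tax/5 7): {"ft":96,"n":[12,51],"p":95,"rm":73,"so":64,"tax":[92,67,70,16,94,7],"x":62}
After op 17 (replace /x 7): {"ft":96,"n":[12,51],"p":95,"rm":73,"so":64,"tax":[92,67,70,16,94,7],"x":7}
After op 18 (replace /n 5): {"ft":96,"n":5,"p":95,"rm":73,"so":64,"tax":[92,67,70,16,94,7],"x":7}
After op 19 (add /pt 0): {"ft":96,"n":5,"p":95,"pt":0,"rm":73,"so":64,"tax":[92,67,70,16,94,7],"x":7}
After op 20 (replace /tax/3 53): {"ft":96,"n":5,"p":95,"pt":0,"rm":73,"so":64,"tax":[92,67,70,53,94,7],"x":7}
After op 21 (replace /tax/5 72): {"ft":96,"n":5,"p":95,"pt":0,"rm":73,"so":64,"tax":[92,67,70,53,94,72],"x":7}
After op 22 (add /tax/6 23): {"ft":96,"n":5,"p":95,"pt":0,"rm":73,"so":64,"tax":[92,67,70,53,94,72,23],"x":7}
After op 23 (add /bh 67): {"bh":67,"ft":96,"n":5,"p":95,"pt":0,"rm":73,"so":64,"tax":[92,67,70,53,94,72,23],"x":7}
After op 24 (replace /x 12): {"bh":67,"ft":96,"n":5,"p":95,"pt":0,"rm":73,"so":64,"tax":[92,67,70,53,94,72,23],"x":12}
Value at /tax/3: 53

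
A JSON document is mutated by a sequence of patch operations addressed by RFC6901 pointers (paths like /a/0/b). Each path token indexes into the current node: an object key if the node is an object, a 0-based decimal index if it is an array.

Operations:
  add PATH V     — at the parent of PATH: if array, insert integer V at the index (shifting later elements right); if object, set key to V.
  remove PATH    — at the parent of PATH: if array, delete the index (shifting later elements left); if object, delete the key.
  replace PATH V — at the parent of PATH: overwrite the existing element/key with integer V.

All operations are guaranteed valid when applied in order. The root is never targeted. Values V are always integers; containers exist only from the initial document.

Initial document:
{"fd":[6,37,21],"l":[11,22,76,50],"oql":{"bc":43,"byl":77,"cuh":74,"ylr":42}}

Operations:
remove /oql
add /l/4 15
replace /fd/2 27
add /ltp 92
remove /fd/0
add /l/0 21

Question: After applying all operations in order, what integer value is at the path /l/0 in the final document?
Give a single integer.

Answer: 21

Derivation:
After op 1 (remove /oql): {"fd":[6,37,21],"l":[11,22,76,50]}
After op 2 (add /l/4 15): {"fd":[6,37,21],"l":[11,22,76,50,15]}
After op 3 (replace /fd/2 27): {"fd":[6,37,27],"l":[11,22,76,50,15]}
After op 4 (add /ltp 92): {"fd":[6,37,27],"l":[11,22,76,50,15],"ltp":92}
After op 5 (remove /fd/0): {"fd":[37,27],"l":[11,22,76,50,15],"ltp":92}
After op 6 (add /l/0 21): {"fd":[37,27],"l":[21,11,22,76,50,15],"ltp":92}
Value at /l/0: 21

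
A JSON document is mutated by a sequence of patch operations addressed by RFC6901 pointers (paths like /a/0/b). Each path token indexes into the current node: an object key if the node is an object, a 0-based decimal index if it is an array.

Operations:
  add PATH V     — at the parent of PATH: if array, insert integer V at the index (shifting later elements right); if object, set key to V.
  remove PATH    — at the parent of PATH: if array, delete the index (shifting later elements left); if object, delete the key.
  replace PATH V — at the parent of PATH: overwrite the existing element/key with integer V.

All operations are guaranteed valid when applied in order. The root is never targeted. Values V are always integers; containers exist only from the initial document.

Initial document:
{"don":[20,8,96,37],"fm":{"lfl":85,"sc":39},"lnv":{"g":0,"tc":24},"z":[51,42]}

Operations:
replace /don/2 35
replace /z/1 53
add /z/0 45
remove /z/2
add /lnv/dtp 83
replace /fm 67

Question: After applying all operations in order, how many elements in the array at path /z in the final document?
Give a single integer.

Answer: 2

Derivation:
After op 1 (replace /don/2 35): {"don":[20,8,35,37],"fm":{"lfl":85,"sc":39},"lnv":{"g":0,"tc":24},"z":[51,42]}
After op 2 (replace /z/1 53): {"don":[20,8,35,37],"fm":{"lfl":85,"sc":39},"lnv":{"g":0,"tc":24},"z":[51,53]}
After op 3 (add /z/0 45): {"don":[20,8,35,37],"fm":{"lfl":85,"sc":39},"lnv":{"g":0,"tc":24},"z":[45,51,53]}
After op 4 (remove /z/2): {"don":[20,8,35,37],"fm":{"lfl":85,"sc":39},"lnv":{"g":0,"tc":24},"z":[45,51]}
After op 5 (add /lnv/dtp 83): {"don":[20,8,35,37],"fm":{"lfl":85,"sc":39},"lnv":{"dtp":83,"g":0,"tc":24},"z":[45,51]}
After op 6 (replace /fm 67): {"don":[20,8,35,37],"fm":67,"lnv":{"dtp":83,"g":0,"tc":24},"z":[45,51]}
Size at path /z: 2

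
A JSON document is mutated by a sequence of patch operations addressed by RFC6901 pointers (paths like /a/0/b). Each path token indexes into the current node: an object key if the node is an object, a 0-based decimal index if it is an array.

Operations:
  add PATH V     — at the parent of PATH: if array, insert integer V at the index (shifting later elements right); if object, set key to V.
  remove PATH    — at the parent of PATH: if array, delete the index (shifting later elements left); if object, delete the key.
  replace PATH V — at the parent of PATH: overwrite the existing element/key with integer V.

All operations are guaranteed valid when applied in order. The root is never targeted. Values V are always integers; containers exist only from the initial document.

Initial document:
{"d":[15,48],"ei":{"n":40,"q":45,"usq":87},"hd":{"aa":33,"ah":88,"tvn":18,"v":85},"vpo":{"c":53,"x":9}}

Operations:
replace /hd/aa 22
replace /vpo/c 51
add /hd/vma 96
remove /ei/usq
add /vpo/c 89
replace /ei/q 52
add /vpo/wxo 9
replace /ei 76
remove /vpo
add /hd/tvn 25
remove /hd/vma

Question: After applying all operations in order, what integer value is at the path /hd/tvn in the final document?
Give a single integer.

Answer: 25

Derivation:
After op 1 (replace /hd/aa 22): {"d":[15,48],"ei":{"n":40,"q":45,"usq":87},"hd":{"aa":22,"ah":88,"tvn":18,"v":85},"vpo":{"c":53,"x":9}}
After op 2 (replace /vpo/c 51): {"d":[15,48],"ei":{"n":40,"q":45,"usq":87},"hd":{"aa":22,"ah":88,"tvn":18,"v":85},"vpo":{"c":51,"x":9}}
After op 3 (add /hd/vma 96): {"d":[15,48],"ei":{"n":40,"q":45,"usq":87},"hd":{"aa":22,"ah":88,"tvn":18,"v":85,"vma":96},"vpo":{"c":51,"x":9}}
After op 4 (remove /ei/usq): {"d":[15,48],"ei":{"n":40,"q":45},"hd":{"aa":22,"ah":88,"tvn":18,"v":85,"vma":96},"vpo":{"c":51,"x":9}}
After op 5 (add /vpo/c 89): {"d":[15,48],"ei":{"n":40,"q":45},"hd":{"aa":22,"ah":88,"tvn":18,"v":85,"vma":96},"vpo":{"c":89,"x":9}}
After op 6 (replace /ei/q 52): {"d":[15,48],"ei":{"n":40,"q":52},"hd":{"aa":22,"ah":88,"tvn":18,"v":85,"vma":96},"vpo":{"c":89,"x":9}}
After op 7 (add /vpo/wxo 9): {"d":[15,48],"ei":{"n":40,"q":52},"hd":{"aa":22,"ah":88,"tvn":18,"v":85,"vma":96},"vpo":{"c":89,"wxo":9,"x":9}}
After op 8 (replace /ei 76): {"d":[15,48],"ei":76,"hd":{"aa":22,"ah":88,"tvn":18,"v":85,"vma":96},"vpo":{"c":89,"wxo":9,"x":9}}
After op 9 (remove /vpo): {"d":[15,48],"ei":76,"hd":{"aa":22,"ah":88,"tvn":18,"v":85,"vma":96}}
After op 10 (add /hd/tvn 25): {"d":[15,48],"ei":76,"hd":{"aa":22,"ah":88,"tvn":25,"v":85,"vma":96}}
After op 11 (remove /hd/vma): {"d":[15,48],"ei":76,"hd":{"aa":22,"ah":88,"tvn":25,"v":85}}
Value at /hd/tvn: 25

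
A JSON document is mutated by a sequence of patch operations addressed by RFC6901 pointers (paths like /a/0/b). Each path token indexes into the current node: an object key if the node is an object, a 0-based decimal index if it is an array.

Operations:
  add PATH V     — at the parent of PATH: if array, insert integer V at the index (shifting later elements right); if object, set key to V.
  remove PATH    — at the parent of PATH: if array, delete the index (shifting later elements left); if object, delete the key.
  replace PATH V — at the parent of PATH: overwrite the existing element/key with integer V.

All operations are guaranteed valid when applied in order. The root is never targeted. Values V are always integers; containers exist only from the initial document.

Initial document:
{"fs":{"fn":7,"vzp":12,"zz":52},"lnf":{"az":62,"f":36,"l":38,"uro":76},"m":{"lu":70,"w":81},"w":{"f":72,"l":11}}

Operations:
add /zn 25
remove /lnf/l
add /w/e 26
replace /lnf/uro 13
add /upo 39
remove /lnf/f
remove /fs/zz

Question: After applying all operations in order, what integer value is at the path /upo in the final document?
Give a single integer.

Answer: 39

Derivation:
After op 1 (add /zn 25): {"fs":{"fn":7,"vzp":12,"zz":52},"lnf":{"az":62,"f":36,"l":38,"uro":76},"m":{"lu":70,"w":81},"w":{"f":72,"l":11},"zn":25}
After op 2 (remove /lnf/l): {"fs":{"fn":7,"vzp":12,"zz":52},"lnf":{"az":62,"f":36,"uro":76},"m":{"lu":70,"w":81},"w":{"f":72,"l":11},"zn":25}
After op 3 (add /w/e 26): {"fs":{"fn":7,"vzp":12,"zz":52},"lnf":{"az":62,"f":36,"uro":76},"m":{"lu":70,"w":81},"w":{"e":26,"f":72,"l":11},"zn":25}
After op 4 (replace /lnf/uro 13): {"fs":{"fn":7,"vzp":12,"zz":52},"lnf":{"az":62,"f":36,"uro":13},"m":{"lu":70,"w":81},"w":{"e":26,"f":72,"l":11},"zn":25}
After op 5 (add /upo 39): {"fs":{"fn":7,"vzp":12,"zz":52},"lnf":{"az":62,"f":36,"uro":13},"m":{"lu":70,"w":81},"upo":39,"w":{"e":26,"f":72,"l":11},"zn":25}
After op 6 (remove /lnf/f): {"fs":{"fn":7,"vzp":12,"zz":52},"lnf":{"az":62,"uro":13},"m":{"lu":70,"w":81},"upo":39,"w":{"e":26,"f":72,"l":11},"zn":25}
After op 7 (remove /fs/zz): {"fs":{"fn":7,"vzp":12},"lnf":{"az":62,"uro":13},"m":{"lu":70,"w":81},"upo":39,"w":{"e":26,"f":72,"l":11},"zn":25}
Value at /upo: 39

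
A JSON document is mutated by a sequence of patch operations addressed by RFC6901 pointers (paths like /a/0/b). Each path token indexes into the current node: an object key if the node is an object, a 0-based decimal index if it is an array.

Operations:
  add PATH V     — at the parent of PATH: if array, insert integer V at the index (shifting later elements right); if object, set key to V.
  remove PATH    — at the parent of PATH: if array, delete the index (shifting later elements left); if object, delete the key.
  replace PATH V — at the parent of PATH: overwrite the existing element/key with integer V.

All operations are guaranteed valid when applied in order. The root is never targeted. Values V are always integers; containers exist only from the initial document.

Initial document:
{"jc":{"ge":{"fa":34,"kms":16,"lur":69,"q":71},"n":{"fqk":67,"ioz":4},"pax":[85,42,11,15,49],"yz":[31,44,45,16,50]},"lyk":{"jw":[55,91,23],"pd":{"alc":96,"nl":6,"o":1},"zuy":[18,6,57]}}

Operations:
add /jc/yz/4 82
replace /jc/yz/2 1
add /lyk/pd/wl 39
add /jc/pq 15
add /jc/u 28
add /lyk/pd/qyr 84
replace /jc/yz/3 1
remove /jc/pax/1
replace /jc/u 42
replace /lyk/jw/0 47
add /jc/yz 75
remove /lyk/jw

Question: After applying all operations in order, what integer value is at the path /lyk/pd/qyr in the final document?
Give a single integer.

Answer: 84

Derivation:
After op 1 (add /jc/yz/4 82): {"jc":{"ge":{"fa":34,"kms":16,"lur":69,"q":71},"n":{"fqk":67,"ioz":4},"pax":[85,42,11,15,49],"yz":[31,44,45,16,82,50]},"lyk":{"jw":[55,91,23],"pd":{"alc":96,"nl":6,"o":1},"zuy":[18,6,57]}}
After op 2 (replace /jc/yz/2 1): {"jc":{"ge":{"fa":34,"kms":16,"lur":69,"q":71},"n":{"fqk":67,"ioz":4},"pax":[85,42,11,15,49],"yz":[31,44,1,16,82,50]},"lyk":{"jw":[55,91,23],"pd":{"alc":96,"nl":6,"o":1},"zuy":[18,6,57]}}
After op 3 (add /lyk/pd/wl 39): {"jc":{"ge":{"fa":34,"kms":16,"lur":69,"q":71},"n":{"fqk":67,"ioz":4},"pax":[85,42,11,15,49],"yz":[31,44,1,16,82,50]},"lyk":{"jw":[55,91,23],"pd":{"alc":96,"nl":6,"o":1,"wl":39},"zuy":[18,6,57]}}
After op 4 (add /jc/pq 15): {"jc":{"ge":{"fa":34,"kms":16,"lur":69,"q":71},"n":{"fqk":67,"ioz":4},"pax":[85,42,11,15,49],"pq":15,"yz":[31,44,1,16,82,50]},"lyk":{"jw":[55,91,23],"pd":{"alc":96,"nl":6,"o":1,"wl":39},"zuy":[18,6,57]}}
After op 5 (add /jc/u 28): {"jc":{"ge":{"fa":34,"kms":16,"lur":69,"q":71},"n":{"fqk":67,"ioz":4},"pax":[85,42,11,15,49],"pq":15,"u":28,"yz":[31,44,1,16,82,50]},"lyk":{"jw":[55,91,23],"pd":{"alc":96,"nl":6,"o":1,"wl":39},"zuy":[18,6,57]}}
After op 6 (add /lyk/pd/qyr 84): {"jc":{"ge":{"fa":34,"kms":16,"lur":69,"q":71},"n":{"fqk":67,"ioz":4},"pax":[85,42,11,15,49],"pq":15,"u":28,"yz":[31,44,1,16,82,50]},"lyk":{"jw":[55,91,23],"pd":{"alc":96,"nl":6,"o":1,"qyr":84,"wl":39},"zuy":[18,6,57]}}
After op 7 (replace /jc/yz/3 1): {"jc":{"ge":{"fa":34,"kms":16,"lur":69,"q":71},"n":{"fqk":67,"ioz":4},"pax":[85,42,11,15,49],"pq":15,"u":28,"yz":[31,44,1,1,82,50]},"lyk":{"jw":[55,91,23],"pd":{"alc":96,"nl":6,"o":1,"qyr":84,"wl":39},"zuy":[18,6,57]}}
After op 8 (remove /jc/pax/1): {"jc":{"ge":{"fa":34,"kms":16,"lur":69,"q":71},"n":{"fqk":67,"ioz":4},"pax":[85,11,15,49],"pq":15,"u":28,"yz":[31,44,1,1,82,50]},"lyk":{"jw":[55,91,23],"pd":{"alc":96,"nl":6,"o":1,"qyr":84,"wl":39},"zuy":[18,6,57]}}
After op 9 (replace /jc/u 42): {"jc":{"ge":{"fa":34,"kms":16,"lur":69,"q":71},"n":{"fqk":67,"ioz":4},"pax":[85,11,15,49],"pq":15,"u":42,"yz":[31,44,1,1,82,50]},"lyk":{"jw":[55,91,23],"pd":{"alc":96,"nl":6,"o":1,"qyr":84,"wl":39},"zuy":[18,6,57]}}
After op 10 (replace /lyk/jw/0 47): {"jc":{"ge":{"fa":34,"kms":16,"lur":69,"q":71},"n":{"fqk":67,"ioz":4},"pax":[85,11,15,49],"pq":15,"u":42,"yz":[31,44,1,1,82,50]},"lyk":{"jw":[47,91,23],"pd":{"alc":96,"nl":6,"o":1,"qyr":84,"wl":39},"zuy":[18,6,57]}}
After op 11 (add /jc/yz 75): {"jc":{"ge":{"fa":34,"kms":16,"lur":69,"q":71},"n":{"fqk":67,"ioz":4},"pax":[85,11,15,49],"pq":15,"u":42,"yz":75},"lyk":{"jw":[47,91,23],"pd":{"alc":96,"nl":6,"o":1,"qyr":84,"wl":39},"zuy":[18,6,57]}}
After op 12 (remove /lyk/jw): {"jc":{"ge":{"fa":34,"kms":16,"lur":69,"q":71},"n":{"fqk":67,"ioz":4},"pax":[85,11,15,49],"pq":15,"u":42,"yz":75},"lyk":{"pd":{"alc":96,"nl":6,"o":1,"qyr":84,"wl":39},"zuy":[18,6,57]}}
Value at /lyk/pd/qyr: 84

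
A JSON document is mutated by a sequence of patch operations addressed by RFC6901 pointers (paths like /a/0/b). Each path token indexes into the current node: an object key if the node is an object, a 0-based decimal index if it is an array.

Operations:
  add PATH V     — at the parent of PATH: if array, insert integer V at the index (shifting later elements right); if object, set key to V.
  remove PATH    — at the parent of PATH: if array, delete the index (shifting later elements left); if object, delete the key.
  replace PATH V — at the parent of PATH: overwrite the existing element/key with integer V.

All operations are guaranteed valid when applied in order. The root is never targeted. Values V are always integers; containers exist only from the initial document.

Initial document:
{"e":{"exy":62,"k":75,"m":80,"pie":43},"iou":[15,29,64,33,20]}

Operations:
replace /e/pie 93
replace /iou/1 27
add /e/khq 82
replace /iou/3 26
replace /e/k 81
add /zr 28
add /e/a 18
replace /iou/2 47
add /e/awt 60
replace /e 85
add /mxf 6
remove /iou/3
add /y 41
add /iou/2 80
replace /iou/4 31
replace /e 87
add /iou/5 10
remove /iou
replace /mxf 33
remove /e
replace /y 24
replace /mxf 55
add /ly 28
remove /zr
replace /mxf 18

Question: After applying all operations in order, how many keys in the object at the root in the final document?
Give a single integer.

Answer: 3

Derivation:
After op 1 (replace /e/pie 93): {"e":{"exy":62,"k":75,"m":80,"pie":93},"iou":[15,29,64,33,20]}
After op 2 (replace /iou/1 27): {"e":{"exy":62,"k":75,"m":80,"pie":93},"iou":[15,27,64,33,20]}
After op 3 (add /e/khq 82): {"e":{"exy":62,"k":75,"khq":82,"m":80,"pie":93},"iou":[15,27,64,33,20]}
After op 4 (replace /iou/3 26): {"e":{"exy":62,"k":75,"khq":82,"m":80,"pie":93},"iou":[15,27,64,26,20]}
After op 5 (replace /e/k 81): {"e":{"exy":62,"k":81,"khq":82,"m":80,"pie":93},"iou":[15,27,64,26,20]}
After op 6 (add /zr 28): {"e":{"exy":62,"k":81,"khq":82,"m":80,"pie":93},"iou":[15,27,64,26,20],"zr":28}
After op 7 (add /e/a 18): {"e":{"a":18,"exy":62,"k":81,"khq":82,"m":80,"pie":93},"iou":[15,27,64,26,20],"zr":28}
After op 8 (replace /iou/2 47): {"e":{"a":18,"exy":62,"k":81,"khq":82,"m":80,"pie":93},"iou":[15,27,47,26,20],"zr":28}
After op 9 (add /e/awt 60): {"e":{"a":18,"awt":60,"exy":62,"k":81,"khq":82,"m":80,"pie":93},"iou":[15,27,47,26,20],"zr":28}
After op 10 (replace /e 85): {"e":85,"iou":[15,27,47,26,20],"zr":28}
After op 11 (add /mxf 6): {"e":85,"iou":[15,27,47,26,20],"mxf":6,"zr":28}
After op 12 (remove /iou/3): {"e":85,"iou":[15,27,47,20],"mxf":6,"zr":28}
After op 13 (add /y 41): {"e":85,"iou":[15,27,47,20],"mxf":6,"y":41,"zr":28}
After op 14 (add /iou/2 80): {"e":85,"iou":[15,27,80,47,20],"mxf":6,"y":41,"zr":28}
After op 15 (replace /iou/4 31): {"e":85,"iou":[15,27,80,47,31],"mxf":6,"y":41,"zr":28}
After op 16 (replace /e 87): {"e":87,"iou":[15,27,80,47,31],"mxf":6,"y":41,"zr":28}
After op 17 (add /iou/5 10): {"e":87,"iou":[15,27,80,47,31,10],"mxf":6,"y":41,"zr":28}
After op 18 (remove /iou): {"e":87,"mxf":6,"y":41,"zr":28}
After op 19 (replace /mxf 33): {"e":87,"mxf":33,"y":41,"zr":28}
After op 20 (remove /e): {"mxf":33,"y":41,"zr":28}
After op 21 (replace /y 24): {"mxf":33,"y":24,"zr":28}
After op 22 (replace /mxf 55): {"mxf":55,"y":24,"zr":28}
After op 23 (add /ly 28): {"ly":28,"mxf":55,"y":24,"zr":28}
After op 24 (remove /zr): {"ly":28,"mxf":55,"y":24}
After op 25 (replace /mxf 18): {"ly":28,"mxf":18,"y":24}
Size at the root: 3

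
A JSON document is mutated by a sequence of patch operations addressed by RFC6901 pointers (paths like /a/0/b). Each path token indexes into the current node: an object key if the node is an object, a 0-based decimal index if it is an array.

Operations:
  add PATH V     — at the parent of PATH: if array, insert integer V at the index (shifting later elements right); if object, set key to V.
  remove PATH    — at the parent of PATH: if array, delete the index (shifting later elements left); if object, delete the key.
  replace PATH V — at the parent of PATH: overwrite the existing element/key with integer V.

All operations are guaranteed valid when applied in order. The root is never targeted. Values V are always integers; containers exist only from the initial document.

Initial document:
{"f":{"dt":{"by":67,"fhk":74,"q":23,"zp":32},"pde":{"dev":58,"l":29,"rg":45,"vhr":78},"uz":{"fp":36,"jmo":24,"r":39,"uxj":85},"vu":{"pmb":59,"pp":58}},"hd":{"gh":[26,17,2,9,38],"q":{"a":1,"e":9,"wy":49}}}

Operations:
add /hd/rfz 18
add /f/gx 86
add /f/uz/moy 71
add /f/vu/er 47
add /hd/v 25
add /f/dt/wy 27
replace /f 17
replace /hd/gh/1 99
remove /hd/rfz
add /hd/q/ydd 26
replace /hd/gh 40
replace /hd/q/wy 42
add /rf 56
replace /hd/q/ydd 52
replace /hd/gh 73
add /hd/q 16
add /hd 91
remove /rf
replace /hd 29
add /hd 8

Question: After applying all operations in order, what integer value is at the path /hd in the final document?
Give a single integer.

After op 1 (add /hd/rfz 18): {"f":{"dt":{"by":67,"fhk":74,"q":23,"zp":32},"pde":{"dev":58,"l":29,"rg":45,"vhr":78},"uz":{"fp":36,"jmo":24,"r":39,"uxj":85},"vu":{"pmb":59,"pp":58}},"hd":{"gh":[26,17,2,9,38],"q":{"a":1,"e":9,"wy":49},"rfz":18}}
After op 2 (add /f/gx 86): {"f":{"dt":{"by":67,"fhk":74,"q":23,"zp":32},"gx":86,"pde":{"dev":58,"l":29,"rg":45,"vhr":78},"uz":{"fp":36,"jmo":24,"r":39,"uxj":85},"vu":{"pmb":59,"pp":58}},"hd":{"gh":[26,17,2,9,38],"q":{"a":1,"e":9,"wy":49},"rfz":18}}
After op 3 (add /f/uz/moy 71): {"f":{"dt":{"by":67,"fhk":74,"q":23,"zp":32},"gx":86,"pde":{"dev":58,"l":29,"rg":45,"vhr":78},"uz":{"fp":36,"jmo":24,"moy":71,"r":39,"uxj":85},"vu":{"pmb":59,"pp":58}},"hd":{"gh":[26,17,2,9,38],"q":{"a":1,"e":9,"wy":49},"rfz":18}}
After op 4 (add /f/vu/er 47): {"f":{"dt":{"by":67,"fhk":74,"q":23,"zp":32},"gx":86,"pde":{"dev":58,"l":29,"rg":45,"vhr":78},"uz":{"fp":36,"jmo":24,"moy":71,"r":39,"uxj":85},"vu":{"er":47,"pmb":59,"pp":58}},"hd":{"gh":[26,17,2,9,38],"q":{"a":1,"e":9,"wy":49},"rfz":18}}
After op 5 (add /hd/v 25): {"f":{"dt":{"by":67,"fhk":74,"q":23,"zp":32},"gx":86,"pde":{"dev":58,"l":29,"rg":45,"vhr":78},"uz":{"fp":36,"jmo":24,"moy":71,"r":39,"uxj":85},"vu":{"er":47,"pmb":59,"pp":58}},"hd":{"gh":[26,17,2,9,38],"q":{"a":1,"e":9,"wy":49},"rfz":18,"v":25}}
After op 6 (add /f/dt/wy 27): {"f":{"dt":{"by":67,"fhk":74,"q":23,"wy":27,"zp":32},"gx":86,"pde":{"dev":58,"l":29,"rg":45,"vhr":78},"uz":{"fp":36,"jmo":24,"moy":71,"r":39,"uxj":85},"vu":{"er":47,"pmb":59,"pp":58}},"hd":{"gh":[26,17,2,9,38],"q":{"a":1,"e":9,"wy":49},"rfz":18,"v":25}}
After op 7 (replace /f 17): {"f":17,"hd":{"gh":[26,17,2,9,38],"q":{"a":1,"e":9,"wy":49},"rfz":18,"v":25}}
After op 8 (replace /hd/gh/1 99): {"f":17,"hd":{"gh":[26,99,2,9,38],"q":{"a":1,"e":9,"wy":49},"rfz":18,"v":25}}
After op 9 (remove /hd/rfz): {"f":17,"hd":{"gh":[26,99,2,9,38],"q":{"a":1,"e":9,"wy":49},"v":25}}
After op 10 (add /hd/q/ydd 26): {"f":17,"hd":{"gh":[26,99,2,9,38],"q":{"a":1,"e":9,"wy":49,"ydd":26},"v":25}}
After op 11 (replace /hd/gh 40): {"f":17,"hd":{"gh":40,"q":{"a":1,"e":9,"wy":49,"ydd":26},"v":25}}
After op 12 (replace /hd/q/wy 42): {"f":17,"hd":{"gh":40,"q":{"a":1,"e":9,"wy":42,"ydd":26},"v":25}}
After op 13 (add /rf 56): {"f":17,"hd":{"gh":40,"q":{"a":1,"e":9,"wy":42,"ydd":26},"v":25},"rf":56}
After op 14 (replace /hd/q/ydd 52): {"f":17,"hd":{"gh":40,"q":{"a":1,"e":9,"wy":42,"ydd":52},"v":25},"rf":56}
After op 15 (replace /hd/gh 73): {"f":17,"hd":{"gh":73,"q":{"a":1,"e":9,"wy":42,"ydd":52},"v":25},"rf":56}
After op 16 (add /hd/q 16): {"f":17,"hd":{"gh":73,"q":16,"v":25},"rf":56}
After op 17 (add /hd 91): {"f":17,"hd":91,"rf":56}
After op 18 (remove /rf): {"f":17,"hd":91}
After op 19 (replace /hd 29): {"f":17,"hd":29}
After op 20 (add /hd 8): {"f":17,"hd":8}
Value at /hd: 8

Answer: 8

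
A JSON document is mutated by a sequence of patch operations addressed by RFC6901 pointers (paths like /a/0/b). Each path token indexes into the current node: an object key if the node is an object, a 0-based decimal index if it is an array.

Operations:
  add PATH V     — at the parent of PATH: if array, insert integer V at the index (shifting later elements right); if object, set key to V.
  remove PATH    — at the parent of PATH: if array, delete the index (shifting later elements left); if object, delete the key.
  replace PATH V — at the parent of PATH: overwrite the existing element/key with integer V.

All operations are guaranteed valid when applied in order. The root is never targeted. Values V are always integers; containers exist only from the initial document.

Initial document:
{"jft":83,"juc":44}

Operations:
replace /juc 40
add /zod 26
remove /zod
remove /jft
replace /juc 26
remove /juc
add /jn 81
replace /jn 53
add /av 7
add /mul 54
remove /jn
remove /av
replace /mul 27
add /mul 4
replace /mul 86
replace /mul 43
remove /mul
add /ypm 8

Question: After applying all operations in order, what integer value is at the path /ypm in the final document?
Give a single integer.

After op 1 (replace /juc 40): {"jft":83,"juc":40}
After op 2 (add /zod 26): {"jft":83,"juc":40,"zod":26}
After op 3 (remove /zod): {"jft":83,"juc":40}
After op 4 (remove /jft): {"juc":40}
After op 5 (replace /juc 26): {"juc":26}
After op 6 (remove /juc): {}
After op 7 (add /jn 81): {"jn":81}
After op 8 (replace /jn 53): {"jn":53}
After op 9 (add /av 7): {"av":7,"jn":53}
After op 10 (add /mul 54): {"av":7,"jn":53,"mul":54}
After op 11 (remove /jn): {"av":7,"mul":54}
After op 12 (remove /av): {"mul":54}
After op 13 (replace /mul 27): {"mul":27}
After op 14 (add /mul 4): {"mul":4}
After op 15 (replace /mul 86): {"mul":86}
After op 16 (replace /mul 43): {"mul":43}
After op 17 (remove /mul): {}
After op 18 (add /ypm 8): {"ypm":8}
Value at /ypm: 8

Answer: 8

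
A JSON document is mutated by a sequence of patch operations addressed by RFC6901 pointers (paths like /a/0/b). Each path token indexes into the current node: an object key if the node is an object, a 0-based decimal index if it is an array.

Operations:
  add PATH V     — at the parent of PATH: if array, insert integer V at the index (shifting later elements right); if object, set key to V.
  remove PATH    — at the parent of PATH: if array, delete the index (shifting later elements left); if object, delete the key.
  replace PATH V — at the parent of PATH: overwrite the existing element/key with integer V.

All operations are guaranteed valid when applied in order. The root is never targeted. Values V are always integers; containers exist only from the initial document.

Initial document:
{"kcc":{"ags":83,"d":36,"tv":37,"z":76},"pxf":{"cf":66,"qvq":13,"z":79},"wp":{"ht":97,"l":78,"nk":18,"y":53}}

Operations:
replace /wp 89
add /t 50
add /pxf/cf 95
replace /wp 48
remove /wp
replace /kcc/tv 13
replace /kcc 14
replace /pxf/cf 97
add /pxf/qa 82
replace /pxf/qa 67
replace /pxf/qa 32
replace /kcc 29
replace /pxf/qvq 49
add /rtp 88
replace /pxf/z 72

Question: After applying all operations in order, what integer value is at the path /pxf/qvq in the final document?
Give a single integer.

After op 1 (replace /wp 89): {"kcc":{"ags":83,"d":36,"tv":37,"z":76},"pxf":{"cf":66,"qvq":13,"z":79},"wp":89}
After op 2 (add /t 50): {"kcc":{"ags":83,"d":36,"tv":37,"z":76},"pxf":{"cf":66,"qvq":13,"z":79},"t":50,"wp":89}
After op 3 (add /pxf/cf 95): {"kcc":{"ags":83,"d":36,"tv":37,"z":76},"pxf":{"cf":95,"qvq":13,"z":79},"t":50,"wp":89}
After op 4 (replace /wp 48): {"kcc":{"ags":83,"d":36,"tv":37,"z":76},"pxf":{"cf":95,"qvq":13,"z":79},"t":50,"wp":48}
After op 5 (remove /wp): {"kcc":{"ags":83,"d":36,"tv":37,"z":76},"pxf":{"cf":95,"qvq":13,"z":79},"t":50}
After op 6 (replace /kcc/tv 13): {"kcc":{"ags":83,"d":36,"tv":13,"z":76},"pxf":{"cf":95,"qvq":13,"z":79},"t":50}
After op 7 (replace /kcc 14): {"kcc":14,"pxf":{"cf":95,"qvq":13,"z":79},"t":50}
After op 8 (replace /pxf/cf 97): {"kcc":14,"pxf":{"cf":97,"qvq":13,"z":79},"t":50}
After op 9 (add /pxf/qa 82): {"kcc":14,"pxf":{"cf":97,"qa":82,"qvq":13,"z":79},"t":50}
After op 10 (replace /pxf/qa 67): {"kcc":14,"pxf":{"cf":97,"qa":67,"qvq":13,"z":79},"t":50}
After op 11 (replace /pxf/qa 32): {"kcc":14,"pxf":{"cf":97,"qa":32,"qvq":13,"z":79},"t":50}
After op 12 (replace /kcc 29): {"kcc":29,"pxf":{"cf":97,"qa":32,"qvq":13,"z":79},"t":50}
After op 13 (replace /pxf/qvq 49): {"kcc":29,"pxf":{"cf":97,"qa":32,"qvq":49,"z":79},"t":50}
After op 14 (add /rtp 88): {"kcc":29,"pxf":{"cf":97,"qa":32,"qvq":49,"z":79},"rtp":88,"t":50}
After op 15 (replace /pxf/z 72): {"kcc":29,"pxf":{"cf":97,"qa":32,"qvq":49,"z":72},"rtp":88,"t":50}
Value at /pxf/qvq: 49

Answer: 49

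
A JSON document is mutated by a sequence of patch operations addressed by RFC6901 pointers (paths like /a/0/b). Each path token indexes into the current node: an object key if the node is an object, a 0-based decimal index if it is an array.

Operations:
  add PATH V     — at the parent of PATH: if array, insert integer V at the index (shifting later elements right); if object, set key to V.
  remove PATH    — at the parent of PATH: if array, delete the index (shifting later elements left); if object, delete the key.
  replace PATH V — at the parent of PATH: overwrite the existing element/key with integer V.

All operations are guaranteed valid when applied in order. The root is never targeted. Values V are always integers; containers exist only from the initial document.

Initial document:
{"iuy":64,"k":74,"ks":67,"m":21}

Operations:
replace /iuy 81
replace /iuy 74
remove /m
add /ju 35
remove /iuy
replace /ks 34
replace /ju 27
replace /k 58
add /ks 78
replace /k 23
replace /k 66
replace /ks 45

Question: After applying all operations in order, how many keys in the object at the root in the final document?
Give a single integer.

After op 1 (replace /iuy 81): {"iuy":81,"k":74,"ks":67,"m":21}
After op 2 (replace /iuy 74): {"iuy":74,"k":74,"ks":67,"m":21}
After op 3 (remove /m): {"iuy":74,"k":74,"ks":67}
After op 4 (add /ju 35): {"iuy":74,"ju":35,"k":74,"ks":67}
After op 5 (remove /iuy): {"ju":35,"k":74,"ks":67}
After op 6 (replace /ks 34): {"ju":35,"k":74,"ks":34}
After op 7 (replace /ju 27): {"ju":27,"k":74,"ks":34}
After op 8 (replace /k 58): {"ju":27,"k":58,"ks":34}
After op 9 (add /ks 78): {"ju":27,"k":58,"ks":78}
After op 10 (replace /k 23): {"ju":27,"k":23,"ks":78}
After op 11 (replace /k 66): {"ju":27,"k":66,"ks":78}
After op 12 (replace /ks 45): {"ju":27,"k":66,"ks":45}
Size at the root: 3

Answer: 3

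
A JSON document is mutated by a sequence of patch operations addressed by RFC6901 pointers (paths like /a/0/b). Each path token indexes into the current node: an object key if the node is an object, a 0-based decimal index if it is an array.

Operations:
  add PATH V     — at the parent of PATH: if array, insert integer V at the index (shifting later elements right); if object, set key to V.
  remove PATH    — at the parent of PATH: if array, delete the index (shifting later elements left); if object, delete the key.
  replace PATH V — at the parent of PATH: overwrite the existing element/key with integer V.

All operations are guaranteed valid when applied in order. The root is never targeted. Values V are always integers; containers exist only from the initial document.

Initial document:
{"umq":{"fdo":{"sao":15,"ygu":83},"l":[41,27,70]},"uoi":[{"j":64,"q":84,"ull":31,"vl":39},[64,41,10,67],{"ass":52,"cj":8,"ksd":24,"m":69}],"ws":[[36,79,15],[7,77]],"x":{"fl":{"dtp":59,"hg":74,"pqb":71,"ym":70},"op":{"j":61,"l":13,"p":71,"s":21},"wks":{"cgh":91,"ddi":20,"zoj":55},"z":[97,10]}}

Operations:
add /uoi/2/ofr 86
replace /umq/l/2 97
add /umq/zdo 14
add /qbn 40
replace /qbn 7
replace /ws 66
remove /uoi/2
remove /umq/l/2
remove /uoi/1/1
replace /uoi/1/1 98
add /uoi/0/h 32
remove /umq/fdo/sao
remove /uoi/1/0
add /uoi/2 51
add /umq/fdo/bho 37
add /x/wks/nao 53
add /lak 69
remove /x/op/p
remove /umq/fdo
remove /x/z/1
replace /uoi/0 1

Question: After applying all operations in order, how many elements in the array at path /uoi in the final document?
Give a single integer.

After op 1 (add /uoi/2/ofr 86): {"umq":{"fdo":{"sao":15,"ygu":83},"l":[41,27,70]},"uoi":[{"j":64,"q":84,"ull":31,"vl":39},[64,41,10,67],{"ass":52,"cj":8,"ksd":24,"m":69,"ofr":86}],"ws":[[36,79,15],[7,77]],"x":{"fl":{"dtp":59,"hg":74,"pqb":71,"ym":70},"op":{"j":61,"l":13,"p":71,"s":21},"wks":{"cgh":91,"ddi":20,"zoj":55},"z":[97,10]}}
After op 2 (replace /umq/l/2 97): {"umq":{"fdo":{"sao":15,"ygu":83},"l":[41,27,97]},"uoi":[{"j":64,"q":84,"ull":31,"vl":39},[64,41,10,67],{"ass":52,"cj":8,"ksd":24,"m":69,"ofr":86}],"ws":[[36,79,15],[7,77]],"x":{"fl":{"dtp":59,"hg":74,"pqb":71,"ym":70},"op":{"j":61,"l":13,"p":71,"s":21},"wks":{"cgh":91,"ddi":20,"zoj":55},"z":[97,10]}}
After op 3 (add /umq/zdo 14): {"umq":{"fdo":{"sao":15,"ygu":83},"l":[41,27,97],"zdo":14},"uoi":[{"j":64,"q":84,"ull":31,"vl":39},[64,41,10,67],{"ass":52,"cj":8,"ksd":24,"m":69,"ofr":86}],"ws":[[36,79,15],[7,77]],"x":{"fl":{"dtp":59,"hg":74,"pqb":71,"ym":70},"op":{"j":61,"l":13,"p":71,"s":21},"wks":{"cgh":91,"ddi":20,"zoj":55},"z":[97,10]}}
After op 4 (add /qbn 40): {"qbn":40,"umq":{"fdo":{"sao":15,"ygu":83},"l":[41,27,97],"zdo":14},"uoi":[{"j":64,"q":84,"ull":31,"vl":39},[64,41,10,67],{"ass":52,"cj":8,"ksd":24,"m":69,"ofr":86}],"ws":[[36,79,15],[7,77]],"x":{"fl":{"dtp":59,"hg":74,"pqb":71,"ym":70},"op":{"j":61,"l":13,"p":71,"s":21},"wks":{"cgh":91,"ddi":20,"zoj":55},"z":[97,10]}}
After op 5 (replace /qbn 7): {"qbn":7,"umq":{"fdo":{"sao":15,"ygu":83},"l":[41,27,97],"zdo":14},"uoi":[{"j":64,"q":84,"ull":31,"vl":39},[64,41,10,67],{"ass":52,"cj":8,"ksd":24,"m":69,"ofr":86}],"ws":[[36,79,15],[7,77]],"x":{"fl":{"dtp":59,"hg":74,"pqb":71,"ym":70},"op":{"j":61,"l":13,"p":71,"s":21},"wks":{"cgh":91,"ddi":20,"zoj":55},"z":[97,10]}}
After op 6 (replace /ws 66): {"qbn":7,"umq":{"fdo":{"sao":15,"ygu":83},"l":[41,27,97],"zdo":14},"uoi":[{"j":64,"q":84,"ull":31,"vl":39},[64,41,10,67],{"ass":52,"cj":8,"ksd":24,"m":69,"ofr":86}],"ws":66,"x":{"fl":{"dtp":59,"hg":74,"pqb":71,"ym":70},"op":{"j":61,"l":13,"p":71,"s":21},"wks":{"cgh":91,"ddi":20,"zoj":55},"z":[97,10]}}
After op 7 (remove /uoi/2): {"qbn":7,"umq":{"fdo":{"sao":15,"ygu":83},"l":[41,27,97],"zdo":14},"uoi":[{"j":64,"q":84,"ull":31,"vl":39},[64,41,10,67]],"ws":66,"x":{"fl":{"dtp":59,"hg":74,"pqb":71,"ym":70},"op":{"j":61,"l":13,"p":71,"s":21},"wks":{"cgh":91,"ddi":20,"zoj":55},"z":[97,10]}}
After op 8 (remove /umq/l/2): {"qbn":7,"umq":{"fdo":{"sao":15,"ygu":83},"l":[41,27],"zdo":14},"uoi":[{"j":64,"q":84,"ull":31,"vl":39},[64,41,10,67]],"ws":66,"x":{"fl":{"dtp":59,"hg":74,"pqb":71,"ym":70},"op":{"j":61,"l":13,"p":71,"s":21},"wks":{"cgh":91,"ddi":20,"zoj":55},"z":[97,10]}}
After op 9 (remove /uoi/1/1): {"qbn":7,"umq":{"fdo":{"sao":15,"ygu":83},"l":[41,27],"zdo":14},"uoi":[{"j":64,"q":84,"ull":31,"vl":39},[64,10,67]],"ws":66,"x":{"fl":{"dtp":59,"hg":74,"pqb":71,"ym":70},"op":{"j":61,"l":13,"p":71,"s":21},"wks":{"cgh":91,"ddi":20,"zoj":55},"z":[97,10]}}
After op 10 (replace /uoi/1/1 98): {"qbn":7,"umq":{"fdo":{"sao":15,"ygu":83},"l":[41,27],"zdo":14},"uoi":[{"j":64,"q":84,"ull":31,"vl":39},[64,98,67]],"ws":66,"x":{"fl":{"dtp":59,"hg":74,"pqb":71,"ym":70},"op":{"j":61,"l":13,"p":71,"s":21},"wks":{"cgh":91,"ddi":20,"zoj":55},"z":[97,10]}}
After op 11 (add /uoi/0/h 32): {"qbn":7,"umq":{"fdo":{"sao":15,"ygu":83},"l":[41,27],"zdo":14},"uoi":[{"h":32,"j":64,"q":84,"ull":31,"vl":39},[64,98,67]],"ws":66,"x":{"fl":{"dtp":59,"hg":74,"pqb":71,"ym":70},"op":{"j":61,"l":13,"p":71,"s":21},"wks":{"cgh":91,"ddi":20,"zoj":55},"z":[97,10]}}
After op 12 (remove /umq/fdo/sao): {"qbn":7,"umq":{"fdo":{"ygu":83},"l":[41,27],"zdo":14},"uoi":[{"h":32,"j":64,"q":84,"ull":31,"vl":39},[64,98,67]],"ws":66,"x":{"fl":{"dtp":59,"hg":74,"pqb":71,"ym":70},"op":{"j":61,"l":13,"p":71,"s":21},"wks":{"cgh":91,"ddi":20,"zoj":55},"z":[97,10]}}
After op 13 (remove /uoi/1/0): {"qbn":7,"umq":{"fdo":{"ygu":83},"l":[41,27],"zdo":14},"uoi":[{"h":32,"j":64,"q":84,"ull":31,"vl":39},[98,67]],"ws":66,"x":{"fl":{"dtp":59,"hg":74,"pqb":71,"ym":70},"op":{"j":61,"l":13,"p":71,"s":21},"wks":{"cgh":91,"ddi":20,"zoj":55},"z":[97,10]}}
After op 14 (add /uoi/2 51): {"qbn":7,"umq":{"fdo":{"ygu":83},"l":[41,27],"zdo":14},"uoi":[{"h":32,"j":64,"q":84,"ull":31,"vl":39},[98,67],51],"ws":66,"x":{"fl":{"dtp":59,"hg":74,"pqb":71,"ym":70},"op":{"j":61,"l":13,"p":71,"s":21},"wks":{"cgh":91,"ddi":20,"zoj":55},"z":[97,10]}}
After op 15 (add /umq/fdo/bho 37): {"qbn":7,"umq":{"fdo":{"bho":37,"ygu":83},"l":[41,27],"zdo":14},"uoi":[{"h":32,"j":64,"q":84,"ull":31,"vl":39},[98,67],51],"ws":66,"x":{"fl":{"dtp":59,"hg":74,"pqb":71,"ym":70},"op":{"j":61,"l":13,"p":71,"s":21},"wks":{"cgh":91,"ddi":20,"zoj":55},"z":[97,10]}}
After op 16 (add /x/wks/nao 53): {"qbn":7,"umq":{"fdo":{"bho":37,"ygu":83},"l":[41,27],"zdo":14},"uoi":[{"h":32,"j":64,"q":84,"ull":31,"vl":39},[98,67],51],"ws":66,"x":{"fl":{"dtp":59,"hg":74,"pqb":71,"ym":70},"op":{"j":61,"l":13,"p":71,"s":21},"wks":{"cgh":91,"ddi":20,"nao":53,"zoj":55},"z":[97,10]}}
After op 17 (add /lak 69): {"lak":69,"qbn":7,"umq":{"fdo":{"bho":37,"ygu":83},"l":[41,27],"zdo":14},"uoi":[{"h":32,"j":64,"q":84,"ull":31,"vl":39},[98,67],51],"ws":66,"x":{"fl":{"dtp":59,"hg":74,"pqb":71,"ym":70},"op":{"j":61,"l":13,"p":71,"s":21},"wks":{"cgh":91,"ddi":20,"nao":53,"zoj":55},"z":[97,10]}}
After op 18 (remove /x/op/p): {"lak":69,"qbn":7,"umq":{"fdo":{"bho":37,"ygu":83},"l":[41,27],"zdo":14},"uoi":[{"h":32,"j":64,"q":84,"ull":31,"vl":39},[98,67],51],"ws":66,"x":{"fl":{"dtp":59,"hg":74,"pqb":71,"ym":70},"op":{"j":61,"l":13,"s":21},"wks":{"cgh":91,"ddi":20,"nao":53,"zoj":55},"z":[97,10]}}
After op 19 (remove /umq/fdo): {"lak":69,"qbn":7,"umq":{"l":[41,27],"zdo":14},"uoi":[{"h":32,"j":64,"q":84,"ull":31,"vl":39},[98,67],51],"ws":66,"x":{"fl":{"dtp":59,"hg":74,"pqb":71,"ym":70},"op":{"j":61,"l":13,"s":21},"wks":{"cgh":91,"ddi":20,"nao":53,"zoj":55},"z":[97,10]}}
After op 20 (remove /x/z/1): {"lak":69,"qbn":7,"umq":{"l":[41,27],"zdo":14},"uoi":[{"h":32,"j":64,"q":84,"ull":31,"vl":39},[98,67],51],"ws":66,"x":{"fl":{"dtp":59,"hg":74,"pqb":71,"ym":70},"op":{"j":61,"l":13,"s":21},"wks":{"cgh":91,"ddi":20,"nao":53,"zoj":55},"z":[97]}}
After op 21 (replace /uoi/0 1): {"lak":69,"qbn":7,"umq":{"l":[41,27],"zdo":14},"uoi":[1,[98,67],51],"ws":66,"x":{"fl":{"dtp":59,"hg":74,"pqb":71,"ym":70},"op":{"j":61,"l":13,"s":21},"wks":{"cgh":91,"ddi":20,"nao":53,"zoj":55},"z":[97]}}
Size at path /uoi: 3

Answer: 3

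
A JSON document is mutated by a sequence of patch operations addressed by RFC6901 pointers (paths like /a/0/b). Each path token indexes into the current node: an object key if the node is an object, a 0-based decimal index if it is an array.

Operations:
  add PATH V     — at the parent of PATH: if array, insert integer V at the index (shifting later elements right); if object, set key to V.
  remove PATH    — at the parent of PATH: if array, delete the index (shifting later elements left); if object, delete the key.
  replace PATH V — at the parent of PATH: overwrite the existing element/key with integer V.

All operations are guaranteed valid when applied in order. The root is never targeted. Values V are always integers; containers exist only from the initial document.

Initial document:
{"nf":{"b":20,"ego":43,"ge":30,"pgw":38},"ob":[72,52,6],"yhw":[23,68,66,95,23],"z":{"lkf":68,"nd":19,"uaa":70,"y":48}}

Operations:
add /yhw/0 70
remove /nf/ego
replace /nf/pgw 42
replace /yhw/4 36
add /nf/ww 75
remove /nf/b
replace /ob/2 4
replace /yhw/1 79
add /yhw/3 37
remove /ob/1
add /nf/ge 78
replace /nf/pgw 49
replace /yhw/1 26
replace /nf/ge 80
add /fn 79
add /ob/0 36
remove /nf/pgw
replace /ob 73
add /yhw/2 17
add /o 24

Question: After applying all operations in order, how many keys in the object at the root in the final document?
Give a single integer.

Answer: 6

Derivation:
After op 1 (add /yhw/0 70): {"nf":{"b":20,"ego":43,"ge":30,"pgw":38},"ob":[72,52,6],"yhw":[70,23,68,66,95,23],"z":{"lkf":68,"nd":19,"uaa":70,"y":48}}
After op 2 (remove /nf/ego): {"nf":{"b":20,"ge":30,"pgw":38},"ob":[72,52,6],"yhw":[70,23,68,66,95,23],"z":{"lkf":68,"nd":19,"uaa":70,"y":48}}
After op 3 (replace /nf/pgw 42): {"nf":{"b":20,"ge":30,"pgw":42},"ob":[72,52,6],"yhw":[70,23,68,66,95,23],"z":{"lkf":68,"nd":19,"uaa":70,"y":48}}
After op 4 (replace /yhw/4 36): {"nf":{"b":20,"ge":30,"pgw":42},"ob":[72,52,6],"yhw":[70,23,68,66,36,23],"z":{"lkf":68,"nd":19,"uaa":70,"y":48}}
After op 5 (add /nf/ww 75): {"nf":{"b":20,"ge":30,"pgw":42,"ww":75},"ob":[72,52,6],"yhw":[70,23,68,66,36,23],"z":{"lkf":68,"nd":19,"uaa":70,"y":48}}
After op 6 (remove /nf/b): {"nf":{"ge":30,"pgw":42,"ww":75},"ob":[72,52,6],"yhw":[70,23,68,66,36,23],"z":{"lkf":68,"nd":19,"uaa":70,"y":48}}
After op 7 (replace /ob/2 4): {"nf":{"ge":30,"pgw":42,"ww":75},"ob":[72,52,4],"yhw":[70,23,68,66,36,23],"z":{"lkf":68,"nd":19,"uaa":70,"y":48}}
After op 8 (replace /yhw/1 79): {"nf":{"ge":30,"pgw":42,"ww":75},"ob":[72,52,4],"yhw":[70,79,68,66,36,23],"z":{"lkf":68,"nd":19,"uaa":70,"y":48}}
After op 9 (add /yhw/3 37): {"nf":{"ge":30,"pgw":42,"ww":75},"ob":[72,52,4],"yhw":[70,79,68,37,66,36,23],"z":{"lkf":68,"nd":19,"uaa":70,"y":48}}
After op 10 (remove /ob/1): {"nf":{"ge":30,"pgw":42,"ww":75},"ob":[72,4],"yhw":[70,79,68,37,66,36,23],"z":{"lkf":68,"nd":19,"uaa":70,"y":48}}
After op 11 (add /nf/ge 78): {"nf":{"ge":78,"pgw":42,"ww":75},"ob":[72,4],"yhw":[70,79,68,37,66,36,23],"z":{"lkf":68,"nd":19,"uaa":70,"y":48}}
After op 12 (replace /nf/pgw 49): {"nf":{"ge":78,"pgw":49,"ww":75},"ob":[72,4],"yhw":[70,79,68,37,66,36,23],"z":{"lkf":68,"nd":19,"uaa":70,"y":48}}
After op 13 (replace /yhw/1 26): {"nf":{"ge":78,"pgw":49,"ww":75},"ob":[72,4],"yhw":[70,26,68,37,66,36,23],"z":{"lkf":68,"nd":19,"uaa":70,"y":48}}
After op 14 (replace /nf/ge 80): {"nf":{"ge":80,"pgw":49,"ww":75},"ob":[72,4],"yhw":[70,26,68,37,66,36,23],"z":{"lkf":68,"nd":19,"uaa":70,"y":48}}
After op 15 (add /fn 79): {"fn":79,"nf":{"ge":80,"pgw":49,"ww":75},"ob":[72,4],"yhw":[70,26,68,37,66,36,23],"z":{"lkf":68,"nd":19,"uaa":70,"y":48}}
After op 16 (add /ob/0 36): {"fn":79,"nf":{"ge":80,"pgw":49,"ww":75},"ob":[36,72,4],"yhw":[70,26,68,37,66,36,23],"z":{"lkf":68,"nd":19,"uaa":70,"y":48}}
After op 17 (remove /nf/pgw): {"fn":79,"nf":{"ge":80,"ww":75},"ob":[36,72,4],"yhw":[70,26,68,37,66,36,23],"z":{"lkf":68,"nd":19,"uaa":70,"y":48}}
After op 18 (replace /ob 73): {"fn":79,"nf":{"ge":80,"ww":75},"ob":73,"yhw":[70,26,68,37,66,36,23],"z":{"lkf":68,"nd":19,"uaa":70,"y":48}}
After op 19 (add /yhw/2 17): {"fn":79,"nf":{"ge":80,"ww":75},"ob":73,"yhw":[70,26,17,68,37,66,36,23],"z":{"lkf":68,"nd":19,"uaa":70,"y":48}}
After op 20 (add /o 24): {"fn":79,"nf":{"ge":80,"ww":75},"o":24,"ob":73,"yhw":[70,26,17,68,37,66,36,23],"z":{"lkf":68,"nd":19,"uaa":70,"y":48}}
Size at the root: 6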